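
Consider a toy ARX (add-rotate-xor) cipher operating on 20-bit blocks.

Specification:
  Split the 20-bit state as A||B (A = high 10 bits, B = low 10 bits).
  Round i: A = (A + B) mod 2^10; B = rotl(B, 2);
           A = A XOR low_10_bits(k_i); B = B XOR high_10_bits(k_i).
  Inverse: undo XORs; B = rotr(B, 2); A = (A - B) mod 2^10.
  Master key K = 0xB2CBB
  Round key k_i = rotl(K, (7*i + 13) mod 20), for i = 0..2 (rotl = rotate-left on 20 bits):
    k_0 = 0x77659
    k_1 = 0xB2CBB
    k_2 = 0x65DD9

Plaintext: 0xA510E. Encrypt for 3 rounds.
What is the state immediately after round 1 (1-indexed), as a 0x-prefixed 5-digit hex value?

0x7EDE4

s_0 = plaintext = 0xA510E
s_1 = Round(s_0, k_0) = 0x7EDE4
s_2 = Round(s_1, k_1) = 0xD915A
s_3 = Round(s_2, k_2) = 0x59CFE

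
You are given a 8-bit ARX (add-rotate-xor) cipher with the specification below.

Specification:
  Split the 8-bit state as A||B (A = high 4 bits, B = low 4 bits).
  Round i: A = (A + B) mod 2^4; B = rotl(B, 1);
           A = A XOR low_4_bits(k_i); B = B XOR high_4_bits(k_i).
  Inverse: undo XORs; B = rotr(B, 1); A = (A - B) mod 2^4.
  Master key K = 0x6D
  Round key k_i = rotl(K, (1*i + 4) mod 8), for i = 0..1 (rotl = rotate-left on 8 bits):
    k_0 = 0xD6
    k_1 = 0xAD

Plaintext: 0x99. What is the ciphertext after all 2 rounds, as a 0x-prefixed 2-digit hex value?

s_0 = plaintext = 0x99
s_1 = Round(s_0, k_0) = 0x4E
s_2 = Round(s_1, k_1) = 0xF7

0xF7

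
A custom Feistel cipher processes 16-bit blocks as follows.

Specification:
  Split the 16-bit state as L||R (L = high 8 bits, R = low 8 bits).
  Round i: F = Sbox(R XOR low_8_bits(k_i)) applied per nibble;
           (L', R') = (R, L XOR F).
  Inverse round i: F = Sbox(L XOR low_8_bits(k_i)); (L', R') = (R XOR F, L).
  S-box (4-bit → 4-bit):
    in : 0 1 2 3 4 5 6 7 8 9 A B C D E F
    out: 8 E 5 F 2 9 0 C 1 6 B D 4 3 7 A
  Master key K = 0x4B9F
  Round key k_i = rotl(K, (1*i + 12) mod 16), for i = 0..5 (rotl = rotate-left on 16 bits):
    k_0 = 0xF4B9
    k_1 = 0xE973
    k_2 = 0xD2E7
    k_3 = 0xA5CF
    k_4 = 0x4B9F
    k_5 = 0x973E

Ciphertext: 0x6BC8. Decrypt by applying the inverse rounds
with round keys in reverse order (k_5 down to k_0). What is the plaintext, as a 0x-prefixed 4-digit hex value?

s_0 = ciphertext = 0x6BC8
s_1 = InvRound(s_0, k_5) = 0x516B
s_2 = InvRound(s_1, k_4) = 0x2C51
s_3 = InvRound(s_2, k_3) = 0x2E2C
s_4 = InvRound(s_3, k_2) = 0x6A2E
s_5 = InvRound(s_4, k_1) = 0xC86A
s_6 = InvRound(s_5, k_0) = 0xA4C8

0xA4C8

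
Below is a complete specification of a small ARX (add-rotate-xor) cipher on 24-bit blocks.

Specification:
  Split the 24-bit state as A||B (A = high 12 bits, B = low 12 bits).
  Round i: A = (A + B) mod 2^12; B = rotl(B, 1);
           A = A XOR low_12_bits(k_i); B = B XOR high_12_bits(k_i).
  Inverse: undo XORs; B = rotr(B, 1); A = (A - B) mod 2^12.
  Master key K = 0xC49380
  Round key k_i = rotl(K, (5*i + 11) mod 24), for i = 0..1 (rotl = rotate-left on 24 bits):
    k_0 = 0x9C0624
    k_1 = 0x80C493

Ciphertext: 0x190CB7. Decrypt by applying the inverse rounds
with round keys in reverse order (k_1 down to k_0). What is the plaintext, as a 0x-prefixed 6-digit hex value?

0x2B49CE

s_0 = ciphertext = 0x190CB7
s_1 = InvRound(s_0, k_1) = 0xAA6A5D
s_2 = InvRound(s_1, k_0) = 0x2B49CE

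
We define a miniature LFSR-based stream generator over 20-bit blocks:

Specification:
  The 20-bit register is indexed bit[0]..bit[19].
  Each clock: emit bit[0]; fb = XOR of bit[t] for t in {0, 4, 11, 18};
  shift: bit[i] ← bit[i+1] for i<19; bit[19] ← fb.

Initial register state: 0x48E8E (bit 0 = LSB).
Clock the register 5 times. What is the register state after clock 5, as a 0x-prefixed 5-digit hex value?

reg_0 = 0x48E8E
clock 1: out=0, reg = 0x24747
clock 2: out=1, reg = 0x923A3
clock 3: out=1, reg = 0xC91D1
clock 4: out=1, reg = 0xE48E8
clock 5: out=0, reg = 0x72474

0x72474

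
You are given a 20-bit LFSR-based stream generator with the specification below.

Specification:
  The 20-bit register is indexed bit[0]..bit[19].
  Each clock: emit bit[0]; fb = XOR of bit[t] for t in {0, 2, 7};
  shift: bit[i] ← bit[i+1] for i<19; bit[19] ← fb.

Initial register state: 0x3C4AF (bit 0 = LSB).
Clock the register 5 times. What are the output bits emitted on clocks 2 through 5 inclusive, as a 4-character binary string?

reg_0 = 0x3C4AF
clock 1: out=1, reg = 0x9E257
clock 2: out=1, reg = 0x4F12B
clock 3: out=1, reg = 0xA7895
clock 4: out=1, reg = 0xD3C4A
clock 5: out=0, reg = 0x69E25

1110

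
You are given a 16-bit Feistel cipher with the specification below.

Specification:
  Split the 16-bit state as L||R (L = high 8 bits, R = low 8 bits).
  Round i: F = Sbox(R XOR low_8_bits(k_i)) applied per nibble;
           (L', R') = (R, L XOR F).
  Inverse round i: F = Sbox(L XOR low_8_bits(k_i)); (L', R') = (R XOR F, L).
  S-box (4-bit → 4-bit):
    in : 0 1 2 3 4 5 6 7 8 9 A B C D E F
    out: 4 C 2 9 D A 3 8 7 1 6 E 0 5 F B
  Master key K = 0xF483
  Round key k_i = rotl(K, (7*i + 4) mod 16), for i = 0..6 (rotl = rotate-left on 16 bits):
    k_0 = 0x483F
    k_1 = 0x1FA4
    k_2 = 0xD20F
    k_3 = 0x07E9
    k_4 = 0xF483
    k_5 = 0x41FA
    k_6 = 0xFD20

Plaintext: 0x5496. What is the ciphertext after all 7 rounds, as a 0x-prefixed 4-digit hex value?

s_0 = plaintext = 0x5496
s_1 = Round(s_0, k_0) = 0x9635
s_2 = Round(s_1, k_1) = 0x358A
s_3 = Round(s_2, k_2) = 0x8A4F
s_4 = Round(s_3, k_3) = 0x4FE9
s_5 = Round(s_4, k_4) = 0xE979
s_6 = Round(s_5, k_5) = 0x7990
s_7 = Round(s_6, k_6) = 0x909D

0x909D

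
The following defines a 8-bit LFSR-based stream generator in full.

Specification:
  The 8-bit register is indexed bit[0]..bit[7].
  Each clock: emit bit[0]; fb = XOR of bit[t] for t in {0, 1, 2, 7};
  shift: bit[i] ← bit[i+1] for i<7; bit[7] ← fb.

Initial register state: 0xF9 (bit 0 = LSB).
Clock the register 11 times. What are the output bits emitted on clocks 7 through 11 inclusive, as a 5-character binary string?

11011

reg_0 = 0xF9
clock 1: out=1, reg = 0x7C
clock 2: out=0, reg = 0xBE
clock 3: out=0, reg = 0xDF
clock 4: out=1, reg = 0x6F
clock 5: out=1, reg = 0xB7
clock 6: out=1, reg = 0x5B
clock 7: out=1, reg = 0x2D
clock 8: out=1, reg = 0x16
clock 9: out=0, reg = 0x0B
clock 10: out=1, reg = 0x05
clock 11: out=1, reg = 0x02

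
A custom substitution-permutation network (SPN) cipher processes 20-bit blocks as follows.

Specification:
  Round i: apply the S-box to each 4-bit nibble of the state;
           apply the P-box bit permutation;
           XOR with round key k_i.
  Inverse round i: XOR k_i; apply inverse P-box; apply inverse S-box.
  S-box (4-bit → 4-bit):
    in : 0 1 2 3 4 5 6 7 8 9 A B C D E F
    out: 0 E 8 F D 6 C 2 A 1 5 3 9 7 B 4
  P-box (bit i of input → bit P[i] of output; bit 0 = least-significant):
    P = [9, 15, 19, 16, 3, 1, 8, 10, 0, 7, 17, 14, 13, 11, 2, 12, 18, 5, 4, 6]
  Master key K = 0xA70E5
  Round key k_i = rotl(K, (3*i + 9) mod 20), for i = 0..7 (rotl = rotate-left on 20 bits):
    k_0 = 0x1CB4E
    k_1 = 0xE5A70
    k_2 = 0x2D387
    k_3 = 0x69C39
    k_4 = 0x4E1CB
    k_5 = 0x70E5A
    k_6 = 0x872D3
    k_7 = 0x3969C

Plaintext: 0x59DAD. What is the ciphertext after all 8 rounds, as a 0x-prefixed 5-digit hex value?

0x2EFDA

s_0 = plaintext = 0x59DAD
s_1 = Round(s_0, k_0) = 0xB68F7
s_2 = Round(s_1, k_1) = 0xA8BD4
s_3 = Round(s_2, k_2) = 0xFC81C
s_4 = Round(s_3, k_3) = 0x7EBAB
s_5 = Round(s_4, k_4) = 0x45A62
s_6 = Round(s_5, k_5) = 0x0030F
s_7 = Round(s_6, k_6) = 0x23252
s_8 = Round(s_7, k_7) = 0x2EFDA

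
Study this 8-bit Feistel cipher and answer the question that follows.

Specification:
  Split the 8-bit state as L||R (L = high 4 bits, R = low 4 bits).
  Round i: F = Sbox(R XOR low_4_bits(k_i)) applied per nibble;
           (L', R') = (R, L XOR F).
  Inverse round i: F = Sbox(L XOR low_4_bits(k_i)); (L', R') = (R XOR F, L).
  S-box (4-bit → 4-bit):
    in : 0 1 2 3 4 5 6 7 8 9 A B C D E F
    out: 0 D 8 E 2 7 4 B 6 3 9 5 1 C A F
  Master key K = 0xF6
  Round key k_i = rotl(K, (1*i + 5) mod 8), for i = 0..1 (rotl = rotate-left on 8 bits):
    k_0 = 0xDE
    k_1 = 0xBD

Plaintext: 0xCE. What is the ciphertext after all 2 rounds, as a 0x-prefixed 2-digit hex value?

0xC3

s_0 = plaintext = 0xCE
s_1 = Round(s_0, k_0) = 0xEC
s_2 = Round(s_1, k_1) = 0xC3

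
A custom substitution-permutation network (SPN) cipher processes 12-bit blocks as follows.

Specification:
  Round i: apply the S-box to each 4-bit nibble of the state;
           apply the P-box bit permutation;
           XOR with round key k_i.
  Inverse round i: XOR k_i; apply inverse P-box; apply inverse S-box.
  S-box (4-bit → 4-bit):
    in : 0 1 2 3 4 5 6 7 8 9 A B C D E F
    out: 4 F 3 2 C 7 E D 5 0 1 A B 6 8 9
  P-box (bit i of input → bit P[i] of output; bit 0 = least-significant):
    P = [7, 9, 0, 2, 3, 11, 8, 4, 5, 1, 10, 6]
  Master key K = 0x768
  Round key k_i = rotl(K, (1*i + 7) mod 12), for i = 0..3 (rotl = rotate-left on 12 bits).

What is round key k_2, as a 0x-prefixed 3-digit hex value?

K = 0x768
k_0 = rotl(K, (1*0+7) mod 12) = rotl(K, 7) = 0x43B
k_1 = rotl(K, (1*1+7) mod 12) = rotl(K, 8) = 0x876
k_2 = rotl(K, (1*2+7) mod 12) = rotl(K, 9) = 0x0ED

0x0ED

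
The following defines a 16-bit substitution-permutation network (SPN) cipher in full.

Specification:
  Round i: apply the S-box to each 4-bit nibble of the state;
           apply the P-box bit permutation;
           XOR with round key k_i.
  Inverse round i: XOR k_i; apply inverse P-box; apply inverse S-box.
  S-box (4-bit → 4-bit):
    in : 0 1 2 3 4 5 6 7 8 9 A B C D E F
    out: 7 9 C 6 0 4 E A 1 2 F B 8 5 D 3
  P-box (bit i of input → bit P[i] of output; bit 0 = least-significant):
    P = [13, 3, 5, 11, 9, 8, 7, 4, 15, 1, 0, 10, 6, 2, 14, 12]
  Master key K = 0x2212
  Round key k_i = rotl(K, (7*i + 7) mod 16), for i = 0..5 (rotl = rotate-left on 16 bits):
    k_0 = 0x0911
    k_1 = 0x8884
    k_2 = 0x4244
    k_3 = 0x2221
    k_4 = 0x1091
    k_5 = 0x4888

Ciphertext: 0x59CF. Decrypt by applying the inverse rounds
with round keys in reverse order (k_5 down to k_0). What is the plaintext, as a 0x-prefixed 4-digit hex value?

s_0 = ciphertext = 0x59CF
s_1 = InvRound(s_0, k_5) = 0xB394
s_2 = InvRound(s_1, k_4) = 0x9DF8
s_3 = InvRound(s_2, k_3) = 0x1EAB
s_4 = InvRound(s_3, k_2) = 0xA656
s_5 = InvRound(s_4, k_1) = 0x87E1
s_6 = InvRound(s_5, k_0) = 0x81E2

0x81E2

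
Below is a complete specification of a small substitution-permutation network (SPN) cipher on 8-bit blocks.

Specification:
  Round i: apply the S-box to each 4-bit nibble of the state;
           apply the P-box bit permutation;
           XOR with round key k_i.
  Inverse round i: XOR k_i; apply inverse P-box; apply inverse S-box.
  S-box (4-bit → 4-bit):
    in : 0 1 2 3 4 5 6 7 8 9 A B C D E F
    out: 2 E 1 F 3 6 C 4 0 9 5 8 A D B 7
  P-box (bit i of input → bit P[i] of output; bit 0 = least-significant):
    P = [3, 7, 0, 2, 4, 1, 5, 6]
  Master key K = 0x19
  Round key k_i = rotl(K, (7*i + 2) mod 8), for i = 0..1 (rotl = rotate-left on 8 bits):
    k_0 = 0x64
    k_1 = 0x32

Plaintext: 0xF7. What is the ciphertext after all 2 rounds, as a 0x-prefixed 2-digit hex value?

s_0 = plaintext = 0xF7
s_1 = Round(s_0, k_0) = 0x57
s_2 = Round(s_1, k_1) = 0x11

0x11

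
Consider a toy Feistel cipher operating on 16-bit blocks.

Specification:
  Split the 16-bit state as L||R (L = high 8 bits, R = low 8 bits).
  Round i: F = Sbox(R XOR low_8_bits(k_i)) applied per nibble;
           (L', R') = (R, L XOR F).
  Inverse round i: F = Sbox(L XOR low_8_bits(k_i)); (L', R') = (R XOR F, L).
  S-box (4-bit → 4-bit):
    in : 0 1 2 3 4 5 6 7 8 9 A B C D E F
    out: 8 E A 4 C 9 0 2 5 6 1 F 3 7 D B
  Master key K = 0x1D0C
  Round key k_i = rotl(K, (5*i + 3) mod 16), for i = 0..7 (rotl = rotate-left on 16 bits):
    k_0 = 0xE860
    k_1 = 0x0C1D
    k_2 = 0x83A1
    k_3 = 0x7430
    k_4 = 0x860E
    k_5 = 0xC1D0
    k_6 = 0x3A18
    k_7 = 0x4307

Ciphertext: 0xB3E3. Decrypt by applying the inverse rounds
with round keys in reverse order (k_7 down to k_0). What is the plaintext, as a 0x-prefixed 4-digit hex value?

s_0 = ciphertext = 0xB3E3
s_1 = InvRound(s_0, k_7) = 0x1FB3
s_2 = InvRound(s_1, k_6) = 0x311F
s_3 = InvRound(s_2, k_5) = 0xC131
s_4 = InvRound(s_3, k_4) = 0x0AC1
s_5 = InvRound(s_4, k_3) = 0x800A
s_6 = InvRound(s_5, k_2) = 0xA480
s_7 = InvRound(s_6, k_1) = 0x76A4
s_8 = InvRound(s_7, k_0) = 0x4476

0x4476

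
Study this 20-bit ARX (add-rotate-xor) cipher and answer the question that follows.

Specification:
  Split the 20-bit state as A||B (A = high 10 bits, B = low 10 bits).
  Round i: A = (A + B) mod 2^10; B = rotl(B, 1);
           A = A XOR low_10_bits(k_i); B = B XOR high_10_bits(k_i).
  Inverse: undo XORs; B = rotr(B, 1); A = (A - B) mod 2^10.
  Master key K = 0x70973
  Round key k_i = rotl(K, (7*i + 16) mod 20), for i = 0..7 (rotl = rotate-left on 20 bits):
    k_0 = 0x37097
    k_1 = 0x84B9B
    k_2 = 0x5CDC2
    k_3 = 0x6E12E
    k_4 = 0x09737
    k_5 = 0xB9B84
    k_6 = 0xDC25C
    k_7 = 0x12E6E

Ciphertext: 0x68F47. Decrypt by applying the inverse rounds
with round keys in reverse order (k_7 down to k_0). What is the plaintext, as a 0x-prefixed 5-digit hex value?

s_0 = ciphertext = 0x68F47
s_1 = InvRound(s_0, k_7) = 0x91D86
s_2 = InvRound(s_1, k_6) = 0xA817B
s_3 = InvRound(s_2, k_5) = 0x55BCE
s_4 = InvRound(s_3, k_4) = 0x9B3F5
s_5 = InvRound(s_4, k_3) = 0x07326
s_6 = InvRound(s_5, k_2) = 0xAD32A
s_7 = InvRound(s_6, k_1) = 0x24C9C
s_8 = InvRound(s_7, k_0) = 0xF9020

0xF9020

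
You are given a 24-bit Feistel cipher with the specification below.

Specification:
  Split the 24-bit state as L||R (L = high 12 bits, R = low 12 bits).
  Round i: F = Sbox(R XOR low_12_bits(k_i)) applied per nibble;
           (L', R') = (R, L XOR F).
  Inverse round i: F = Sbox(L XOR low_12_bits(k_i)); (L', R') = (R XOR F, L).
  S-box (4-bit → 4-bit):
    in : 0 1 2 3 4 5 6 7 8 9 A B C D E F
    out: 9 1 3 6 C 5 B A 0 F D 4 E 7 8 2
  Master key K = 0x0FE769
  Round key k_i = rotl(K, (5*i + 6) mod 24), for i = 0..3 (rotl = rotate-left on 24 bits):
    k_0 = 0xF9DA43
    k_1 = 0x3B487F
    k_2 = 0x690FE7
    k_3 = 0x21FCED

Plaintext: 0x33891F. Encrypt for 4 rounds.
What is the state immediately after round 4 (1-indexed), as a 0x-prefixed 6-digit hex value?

s_0 = plaintext = 0x33891F
s_1 = Round(s_0, k_0) = 0x91F566
s_2 = Round(s_1, k_1) = 0x566E00
s_3 = Round(s_2, k_2) = 0xE004EC
s_4 = Round(s_3, k_3) = 0x4ECE91

0x4ECE91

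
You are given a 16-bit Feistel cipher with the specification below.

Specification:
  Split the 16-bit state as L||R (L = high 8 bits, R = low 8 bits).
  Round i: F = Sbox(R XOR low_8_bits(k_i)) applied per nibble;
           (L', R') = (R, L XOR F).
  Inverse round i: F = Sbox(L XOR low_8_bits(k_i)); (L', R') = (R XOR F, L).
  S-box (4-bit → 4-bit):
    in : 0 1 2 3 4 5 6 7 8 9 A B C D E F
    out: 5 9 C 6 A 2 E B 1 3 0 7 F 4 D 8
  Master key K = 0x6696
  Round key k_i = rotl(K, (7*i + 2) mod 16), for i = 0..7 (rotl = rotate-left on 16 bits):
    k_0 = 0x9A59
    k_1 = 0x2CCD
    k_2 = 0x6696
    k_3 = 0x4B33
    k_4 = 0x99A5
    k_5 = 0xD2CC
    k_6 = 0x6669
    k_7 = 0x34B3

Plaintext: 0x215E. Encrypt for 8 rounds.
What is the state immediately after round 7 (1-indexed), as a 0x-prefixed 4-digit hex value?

s_0 = plaintext = 0x215E
s_1 = Round(s_0, k_0) = 0x5E7A
s_2 = Round(s_1, k_1) = 0x7A25
s_3 = Round(s_2, k_2) = 0x250C
s_4 = Round(s_3, k_3) = 0x0C4D
s_5 = Round(s_4, k_4) = 0x4DDD
s_6 = Round(s_5, k_5) = 0xDDD4
s_7 = Round(s_6, k_6) = 0xD4A9
s_8 = Round(s_7, k_7) = 0xA944

0xD4A9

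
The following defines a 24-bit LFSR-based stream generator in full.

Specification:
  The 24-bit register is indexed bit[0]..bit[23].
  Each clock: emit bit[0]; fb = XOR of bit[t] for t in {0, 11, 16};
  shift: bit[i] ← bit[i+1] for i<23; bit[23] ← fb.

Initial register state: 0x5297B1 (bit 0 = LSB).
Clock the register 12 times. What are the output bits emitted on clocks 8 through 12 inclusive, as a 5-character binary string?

reg_0 = 0x5297B1
clock 1: out=1, reg = 0xA94BD8
clock 2: out=0, reg = 0x54A5EC
clock 3: out=0, reg = 0x2A52F6
clock 4: out=0, reg = 0x15297B
clock 5: out=1, reg = 0x8A94BD
clock 6: out=1, reg = 0xC54A5E
clock 7: out=0, reg = 0x62A52F
clock 8: out=1, reg = 0xB15297
clock 9: out=1, reg = 0x58A94B
clock 10: out=1, reg = 0x2C54A5
clock 11: out=1, reg = 0x962A52
clock 12: out=0, reg = 0xCB1529

11110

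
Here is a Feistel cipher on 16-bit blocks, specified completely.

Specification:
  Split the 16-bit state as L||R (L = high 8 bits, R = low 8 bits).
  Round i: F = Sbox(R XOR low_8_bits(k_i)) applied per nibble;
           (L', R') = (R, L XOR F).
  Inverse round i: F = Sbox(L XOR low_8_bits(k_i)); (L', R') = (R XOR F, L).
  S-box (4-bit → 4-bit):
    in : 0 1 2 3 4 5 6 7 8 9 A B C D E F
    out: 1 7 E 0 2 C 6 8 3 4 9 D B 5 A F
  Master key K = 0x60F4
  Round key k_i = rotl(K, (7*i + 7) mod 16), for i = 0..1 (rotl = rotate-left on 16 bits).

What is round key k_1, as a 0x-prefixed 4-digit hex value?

K = 0x60F4
k_0 = rotl(K, (7*0+7) mod 16) = rotl(K, 7) = 0x7A30
k_1 = rotl(K, (7*1+7) mod 16) = rotl(K, 14) = 0x183D

0x183D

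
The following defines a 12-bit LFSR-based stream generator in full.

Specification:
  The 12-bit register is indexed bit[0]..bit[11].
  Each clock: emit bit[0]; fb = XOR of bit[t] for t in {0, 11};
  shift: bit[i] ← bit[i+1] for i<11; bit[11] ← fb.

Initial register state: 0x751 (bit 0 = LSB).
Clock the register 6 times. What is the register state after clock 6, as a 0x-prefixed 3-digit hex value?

0x3DD

reg_0 = 0x751
clock 1: out=1, reg = 0xBA8
clock 2: out=0, reg = 0xDD4
clock 3: out=0, reg = 0xEEA
clock 4: out=0, reg = 0xF75
clock 5: out=1, reg = 0x7BA
clock 6: out=0, reg = 0x3DD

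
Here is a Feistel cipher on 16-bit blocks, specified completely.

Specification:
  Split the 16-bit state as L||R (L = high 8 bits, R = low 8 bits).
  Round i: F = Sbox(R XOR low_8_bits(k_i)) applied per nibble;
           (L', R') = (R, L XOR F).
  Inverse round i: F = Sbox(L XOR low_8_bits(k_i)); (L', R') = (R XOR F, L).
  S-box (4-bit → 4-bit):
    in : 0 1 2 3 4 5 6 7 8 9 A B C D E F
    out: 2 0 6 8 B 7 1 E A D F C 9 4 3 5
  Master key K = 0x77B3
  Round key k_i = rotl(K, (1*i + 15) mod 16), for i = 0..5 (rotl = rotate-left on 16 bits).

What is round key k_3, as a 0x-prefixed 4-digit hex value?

K = 0x77B3
k_0 = rotl(K, (1*0+15) mod 16) = rotl(K, 15) = 0xBBD9
k_1 = rotl(K, (1*1+15) mod 16) = rotl(K, 0) = 0x77B3
k_2 = rotl(K, (1*2+15) mod 16) = rotl(K, 1) = 0xEF66
k_3 = rotl(K, (1*3+15) mod 16) = rotl(K, 2) = 0xDECD

0xDECD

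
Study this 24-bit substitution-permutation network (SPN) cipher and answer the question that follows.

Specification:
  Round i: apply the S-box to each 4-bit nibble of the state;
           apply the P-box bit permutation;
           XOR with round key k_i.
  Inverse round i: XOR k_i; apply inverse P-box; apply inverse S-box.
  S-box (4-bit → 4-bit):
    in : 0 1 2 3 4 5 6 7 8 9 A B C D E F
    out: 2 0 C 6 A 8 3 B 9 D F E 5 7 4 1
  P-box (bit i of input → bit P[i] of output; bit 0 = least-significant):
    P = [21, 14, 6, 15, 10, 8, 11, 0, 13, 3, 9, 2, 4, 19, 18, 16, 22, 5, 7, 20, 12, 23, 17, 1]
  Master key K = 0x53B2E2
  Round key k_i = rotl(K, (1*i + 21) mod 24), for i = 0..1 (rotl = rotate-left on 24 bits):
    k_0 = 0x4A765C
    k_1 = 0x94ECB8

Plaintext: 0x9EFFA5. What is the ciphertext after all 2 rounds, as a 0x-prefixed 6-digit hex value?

s_0 = plaintext = 0x9EFFA5
s_1 = Round(s_0, k_0) = 0x48CBCF
s_2 = Round(s_1, k_1) = 0x60E2A6

0x60E2A6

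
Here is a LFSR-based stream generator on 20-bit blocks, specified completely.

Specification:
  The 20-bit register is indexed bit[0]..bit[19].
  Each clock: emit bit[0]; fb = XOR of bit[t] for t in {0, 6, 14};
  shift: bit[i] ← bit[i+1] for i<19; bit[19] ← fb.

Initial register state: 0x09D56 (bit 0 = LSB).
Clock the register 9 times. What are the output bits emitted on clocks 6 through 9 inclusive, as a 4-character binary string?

0101

reg_0 = 0x09D56
clock 1: out=0, reg = 0x84EAB
clock 2: out=1, reg = 0x42755
clock 3: out=1, reg = 0x213AA
clock 4: out=0, reg = 0x109D5
clock 5: out=1, reg = 0x084EA
clock 6: out=0, reg = 0x84275
clock 7: out=1, reg = 0xC213A
clock 8: out=0, reg = 0x6109D
clock 9: out=1, reg = 0xB084E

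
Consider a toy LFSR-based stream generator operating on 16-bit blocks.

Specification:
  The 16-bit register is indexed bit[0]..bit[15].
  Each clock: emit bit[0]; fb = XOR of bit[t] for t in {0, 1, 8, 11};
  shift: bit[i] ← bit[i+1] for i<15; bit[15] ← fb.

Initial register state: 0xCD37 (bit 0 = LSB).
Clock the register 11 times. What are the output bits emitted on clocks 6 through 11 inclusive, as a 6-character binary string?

100101

reg_0 = 0xCD37
clock 1: out=1, reg = 0x669B
clock 2: out=1, reg = 0x334D
clock 3: out=1, reg = 0x19A6
clock 4: out=0, reg = 0x8CD3
clock 5: out=1, reg = 0xC669
clock 6: out=1, reg = 0xE334
clock 7: out=0, reg = 0xF19A
clock 8: out=0, reg = 0x78CD
clock 9: out=1, reg = 0x3C66
clock 10: out=0, reg = 0x1E33
clock 11: out=1, reg = 0x8F19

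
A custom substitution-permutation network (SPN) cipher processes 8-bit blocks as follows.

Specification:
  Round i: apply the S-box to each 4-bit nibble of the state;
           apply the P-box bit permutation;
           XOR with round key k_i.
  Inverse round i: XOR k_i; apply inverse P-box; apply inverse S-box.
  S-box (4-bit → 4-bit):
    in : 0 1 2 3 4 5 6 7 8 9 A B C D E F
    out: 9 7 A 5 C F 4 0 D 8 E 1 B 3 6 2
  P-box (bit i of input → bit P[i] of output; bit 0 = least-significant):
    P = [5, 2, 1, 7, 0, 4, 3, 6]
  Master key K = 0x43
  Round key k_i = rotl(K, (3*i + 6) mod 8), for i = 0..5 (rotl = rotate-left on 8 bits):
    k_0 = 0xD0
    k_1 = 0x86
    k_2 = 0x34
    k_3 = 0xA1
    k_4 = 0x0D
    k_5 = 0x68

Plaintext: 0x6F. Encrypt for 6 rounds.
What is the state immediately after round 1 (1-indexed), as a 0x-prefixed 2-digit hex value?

s_0 = plaintext = 0x6F
s_1 = Round(s_0, k_0) = 0xDC
s_2 = Round(s_1, k_1) = 0x33
s_3 = Round(s_2, k_2) = 0x1F
s_4 = Round(s_3, k_3) = 0xBC
s_5 = Round(s_4, k_4) = 0xA8
s_6 = Round(s_5, k_5) = 0x92

0xDC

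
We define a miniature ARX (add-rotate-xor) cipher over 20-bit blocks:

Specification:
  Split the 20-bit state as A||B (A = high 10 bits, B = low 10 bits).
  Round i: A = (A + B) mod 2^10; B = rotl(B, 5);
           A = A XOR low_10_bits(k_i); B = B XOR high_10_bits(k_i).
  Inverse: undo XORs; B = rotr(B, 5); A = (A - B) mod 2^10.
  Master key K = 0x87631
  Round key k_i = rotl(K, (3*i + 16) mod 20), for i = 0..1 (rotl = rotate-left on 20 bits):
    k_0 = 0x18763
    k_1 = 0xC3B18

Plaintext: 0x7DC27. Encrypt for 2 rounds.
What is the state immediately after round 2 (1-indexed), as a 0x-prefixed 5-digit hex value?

0xB970A

s_0 = plaintext = 0x7DC27
s_1 = Round(s_0, k_0) = 0x5F480
s_2 = Round(s_1, k_1) = 0xB970A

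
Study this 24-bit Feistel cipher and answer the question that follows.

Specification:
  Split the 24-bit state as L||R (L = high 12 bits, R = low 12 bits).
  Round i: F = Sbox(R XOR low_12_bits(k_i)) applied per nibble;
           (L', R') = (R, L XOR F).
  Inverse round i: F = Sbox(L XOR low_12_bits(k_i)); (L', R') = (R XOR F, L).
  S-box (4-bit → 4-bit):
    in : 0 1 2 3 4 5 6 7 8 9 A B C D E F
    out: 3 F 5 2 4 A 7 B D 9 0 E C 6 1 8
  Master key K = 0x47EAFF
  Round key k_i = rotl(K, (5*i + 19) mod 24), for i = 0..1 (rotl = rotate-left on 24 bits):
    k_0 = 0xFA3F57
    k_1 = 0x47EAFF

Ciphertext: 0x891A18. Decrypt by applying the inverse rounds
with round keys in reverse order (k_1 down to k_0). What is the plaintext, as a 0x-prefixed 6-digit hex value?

s_0 = ciphertext = 0x891A18
s_1 = InvRound(s_0, k_1) = 0xF69891
s_2 = InvRound(s_1, k_0) = 0xBB0F69

0xBB0F69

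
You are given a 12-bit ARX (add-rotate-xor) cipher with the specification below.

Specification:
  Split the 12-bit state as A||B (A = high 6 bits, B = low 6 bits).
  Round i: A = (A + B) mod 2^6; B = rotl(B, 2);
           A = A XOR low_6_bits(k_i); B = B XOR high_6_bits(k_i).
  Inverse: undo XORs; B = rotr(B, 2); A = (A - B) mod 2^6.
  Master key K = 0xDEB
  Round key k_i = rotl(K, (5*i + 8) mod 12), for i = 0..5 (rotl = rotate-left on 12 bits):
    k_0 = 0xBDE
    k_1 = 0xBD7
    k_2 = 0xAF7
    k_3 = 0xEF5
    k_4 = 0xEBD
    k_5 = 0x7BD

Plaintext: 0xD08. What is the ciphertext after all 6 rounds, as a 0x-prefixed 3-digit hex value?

s_0 = plaintext = 0xD08
s_1 = Round(s_0, k_0) = 0x88F
s_2 = Round(s_1, k_1) = 0x993
s_3 = Round(s_2, k_2) = 0x3A6
s_4 = Round(s_3, k_3) = 0x061
s_5 = Round(s_4, k_4) = 0x7FC
s_6 = Round(s_5, k_5) = 0x9AD

0x9AD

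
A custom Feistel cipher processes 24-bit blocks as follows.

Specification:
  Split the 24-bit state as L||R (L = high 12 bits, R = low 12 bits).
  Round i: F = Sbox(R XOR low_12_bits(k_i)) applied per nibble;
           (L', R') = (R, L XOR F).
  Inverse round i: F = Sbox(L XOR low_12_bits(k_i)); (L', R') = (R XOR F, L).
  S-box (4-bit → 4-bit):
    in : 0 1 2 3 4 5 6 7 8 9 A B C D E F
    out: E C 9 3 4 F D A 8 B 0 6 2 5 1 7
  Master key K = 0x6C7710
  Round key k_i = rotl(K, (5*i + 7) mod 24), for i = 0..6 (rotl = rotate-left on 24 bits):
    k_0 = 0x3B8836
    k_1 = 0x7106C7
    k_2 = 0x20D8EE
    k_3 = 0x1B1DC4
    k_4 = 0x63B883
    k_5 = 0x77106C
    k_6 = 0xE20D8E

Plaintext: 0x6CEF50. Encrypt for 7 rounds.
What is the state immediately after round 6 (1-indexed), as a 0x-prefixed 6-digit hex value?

0xA069FE

s_0 = plaintext = 0x6CEF50
s_1 = Round(s_0, k_0) = 0xF50C13
s_2 = Round(s_1, k_1) = 0xC13F04
s_3 = Round(s_2, k_2) = 0xF04603
s_4 = Round(s_3, k_3) = 0x60392E
s_5 = Round(s_4, k_4) = 0x92EA06
s_6 = Round(s_5, k_5) = 0xA069FE
s_7 = Round(s_6, k_6) = 0x9FEEA8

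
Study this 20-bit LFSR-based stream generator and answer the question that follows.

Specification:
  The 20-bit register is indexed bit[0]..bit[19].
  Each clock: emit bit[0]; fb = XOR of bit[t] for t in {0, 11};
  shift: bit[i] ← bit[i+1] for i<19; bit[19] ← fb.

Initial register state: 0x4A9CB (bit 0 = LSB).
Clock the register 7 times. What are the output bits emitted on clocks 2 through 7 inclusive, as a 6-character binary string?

reg_0 = 0x4A9CB
clock 1: out=1, reg = 0x254E5
clock 2: out=1, reg = 0x92A72
clock 3: out=0, reg = 0xC9539
clock 4: out=1, reg = 0xE4A9C
clock 5: out=0, reg = 0xF254E
clock 6: out=0, reg = 0x792A7
clock 7: out=1, reg = 0xBC953

101001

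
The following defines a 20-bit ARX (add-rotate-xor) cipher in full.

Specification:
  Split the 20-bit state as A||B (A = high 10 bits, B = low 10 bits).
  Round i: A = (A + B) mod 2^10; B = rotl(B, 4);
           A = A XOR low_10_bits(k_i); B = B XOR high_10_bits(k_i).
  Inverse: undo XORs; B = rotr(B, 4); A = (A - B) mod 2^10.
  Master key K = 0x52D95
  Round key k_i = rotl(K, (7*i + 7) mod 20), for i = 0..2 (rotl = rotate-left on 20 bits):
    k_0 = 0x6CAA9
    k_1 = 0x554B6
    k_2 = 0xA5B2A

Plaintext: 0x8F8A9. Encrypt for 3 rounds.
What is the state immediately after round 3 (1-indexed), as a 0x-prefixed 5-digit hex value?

s_0 = plaintext = 0x8F8A9
s_1 = Round(s_0, k_0) = 0x13B20
s_2 = Round(s_1, k_1) = 0xF6359
s_3 = Round(s_2, k_2) = 0x06F0B

0x06F0B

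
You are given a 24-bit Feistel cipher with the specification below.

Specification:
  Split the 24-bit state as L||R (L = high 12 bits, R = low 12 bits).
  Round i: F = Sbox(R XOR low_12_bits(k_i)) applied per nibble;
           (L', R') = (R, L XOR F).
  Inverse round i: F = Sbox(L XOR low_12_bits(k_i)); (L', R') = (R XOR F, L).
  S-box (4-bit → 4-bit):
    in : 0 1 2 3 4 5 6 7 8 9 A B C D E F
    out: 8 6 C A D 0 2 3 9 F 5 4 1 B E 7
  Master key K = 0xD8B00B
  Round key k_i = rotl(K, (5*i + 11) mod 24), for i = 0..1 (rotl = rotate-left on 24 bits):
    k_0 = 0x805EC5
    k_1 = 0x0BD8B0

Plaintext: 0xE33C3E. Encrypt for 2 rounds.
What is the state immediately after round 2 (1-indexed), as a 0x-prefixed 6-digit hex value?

0x24794D

s_0 = plaintext = 0xE33C3E
s_1 = Round(s_0, k_0) = 0xC3E247
s_2 = Round(s_1, k_1) = 0x24794D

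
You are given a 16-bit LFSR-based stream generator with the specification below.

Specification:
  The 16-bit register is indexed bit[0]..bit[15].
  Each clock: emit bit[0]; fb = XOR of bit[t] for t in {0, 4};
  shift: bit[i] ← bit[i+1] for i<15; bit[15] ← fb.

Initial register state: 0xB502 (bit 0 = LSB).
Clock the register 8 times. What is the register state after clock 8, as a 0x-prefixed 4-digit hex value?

0x52B5

reg_0 = 0xB502
clock 1: out=0, reg = 0x5A81
clock 2: out=1, reg = 0xAD40
clock 3: out=0, reg = 0x56A0
clock 4: out=0, reg = 0x2B50
clock 5: out=0, reg = 0x95A8
clock 6: out=0, reg = 0x4AD4
clock 7: out=0, reg = 0xA56A
clock 8: out=0, reg = 0x52B5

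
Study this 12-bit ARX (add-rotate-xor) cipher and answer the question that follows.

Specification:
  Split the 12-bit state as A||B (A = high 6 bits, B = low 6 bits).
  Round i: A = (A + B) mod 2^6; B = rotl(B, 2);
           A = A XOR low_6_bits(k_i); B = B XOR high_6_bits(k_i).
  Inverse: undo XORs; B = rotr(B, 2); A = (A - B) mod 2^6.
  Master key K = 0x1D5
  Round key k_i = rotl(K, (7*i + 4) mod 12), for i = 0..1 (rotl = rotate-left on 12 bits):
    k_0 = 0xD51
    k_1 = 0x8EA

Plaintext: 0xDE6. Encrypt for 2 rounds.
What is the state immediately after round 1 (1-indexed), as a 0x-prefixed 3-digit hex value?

0x32F

s_0 = plaintext = 0xDE6
s_1 = Round(s_0, k_0) = 0x32F
s_2 = Round(s_1, k_1) = 0x45D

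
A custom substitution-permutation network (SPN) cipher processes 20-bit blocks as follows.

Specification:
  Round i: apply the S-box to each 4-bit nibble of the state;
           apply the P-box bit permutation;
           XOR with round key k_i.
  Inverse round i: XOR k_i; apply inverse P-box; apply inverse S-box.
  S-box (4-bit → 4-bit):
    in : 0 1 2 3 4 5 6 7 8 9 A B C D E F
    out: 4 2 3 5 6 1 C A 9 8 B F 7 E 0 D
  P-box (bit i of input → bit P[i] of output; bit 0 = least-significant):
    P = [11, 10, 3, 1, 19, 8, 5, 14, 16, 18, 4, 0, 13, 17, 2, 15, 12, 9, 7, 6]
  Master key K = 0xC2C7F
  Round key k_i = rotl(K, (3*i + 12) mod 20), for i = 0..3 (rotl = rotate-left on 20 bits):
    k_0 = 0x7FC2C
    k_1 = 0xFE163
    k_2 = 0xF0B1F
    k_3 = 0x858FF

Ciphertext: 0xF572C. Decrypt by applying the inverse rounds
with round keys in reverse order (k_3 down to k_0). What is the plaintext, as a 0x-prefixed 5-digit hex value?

s_0 = ciphertext = 0xF572C
s_1 = InvRound(s_0, k_3) = 0xD1B1A
s_2 = InvRound(s_1, k_2) = 0x549EE
s_3 = InvRound(s_2, k_1) = 0x0B953
s_4 = InvRound(s_3, k_0) = 0x94BDD

0x94BDD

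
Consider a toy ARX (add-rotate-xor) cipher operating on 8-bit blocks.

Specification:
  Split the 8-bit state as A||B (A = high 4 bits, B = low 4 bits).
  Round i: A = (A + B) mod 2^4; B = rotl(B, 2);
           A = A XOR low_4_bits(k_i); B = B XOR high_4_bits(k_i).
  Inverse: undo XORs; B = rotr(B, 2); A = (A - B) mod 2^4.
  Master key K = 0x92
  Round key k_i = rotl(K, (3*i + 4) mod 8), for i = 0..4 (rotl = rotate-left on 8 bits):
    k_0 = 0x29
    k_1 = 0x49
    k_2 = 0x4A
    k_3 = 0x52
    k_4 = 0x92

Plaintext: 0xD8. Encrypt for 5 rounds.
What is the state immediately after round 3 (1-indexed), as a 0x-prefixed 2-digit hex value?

s_0 = plaintext = 0xD8
s_1 = Round(s_0, k_0) = 0xC0
s_2 = Round(s_1, k_1) = 0x54
s_3 = Round(s_2, k_2) = 0x35
s_4 = Round(s_3, k_3) = 0xA0
s_5 = Round(s_4, k_4) = 0x89

0x35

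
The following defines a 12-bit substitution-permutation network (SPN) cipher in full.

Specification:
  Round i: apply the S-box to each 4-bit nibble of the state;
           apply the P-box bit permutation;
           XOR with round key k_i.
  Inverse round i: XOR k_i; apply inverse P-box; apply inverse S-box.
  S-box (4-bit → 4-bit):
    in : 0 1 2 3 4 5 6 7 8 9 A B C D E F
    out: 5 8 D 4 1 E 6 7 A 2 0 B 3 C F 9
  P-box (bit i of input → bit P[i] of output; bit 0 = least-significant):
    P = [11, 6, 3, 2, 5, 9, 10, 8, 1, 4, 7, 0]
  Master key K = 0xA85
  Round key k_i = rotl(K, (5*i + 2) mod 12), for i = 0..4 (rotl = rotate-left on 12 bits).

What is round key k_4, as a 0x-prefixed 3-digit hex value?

K = 0xA85
k_0 = rotl(K, (5*0+2) mod 12) = rotl(K, 2) = 0xA16
k_1 = rotl(K, (5*1+2) mod 12) = rotl(K, 7) = 0x2D4
k_2 = rotl(K, (5*2+2) mod 12) = rotl(K, 0) = 0xA85
k_3 = rotl(K, (5*3+2) mod 12) = rotl(K, 5) = 0x0B5
k_4 = rotl(K, (5*4+2) mod 12) = rotl(K, 10) = 0x6A1

0x6A1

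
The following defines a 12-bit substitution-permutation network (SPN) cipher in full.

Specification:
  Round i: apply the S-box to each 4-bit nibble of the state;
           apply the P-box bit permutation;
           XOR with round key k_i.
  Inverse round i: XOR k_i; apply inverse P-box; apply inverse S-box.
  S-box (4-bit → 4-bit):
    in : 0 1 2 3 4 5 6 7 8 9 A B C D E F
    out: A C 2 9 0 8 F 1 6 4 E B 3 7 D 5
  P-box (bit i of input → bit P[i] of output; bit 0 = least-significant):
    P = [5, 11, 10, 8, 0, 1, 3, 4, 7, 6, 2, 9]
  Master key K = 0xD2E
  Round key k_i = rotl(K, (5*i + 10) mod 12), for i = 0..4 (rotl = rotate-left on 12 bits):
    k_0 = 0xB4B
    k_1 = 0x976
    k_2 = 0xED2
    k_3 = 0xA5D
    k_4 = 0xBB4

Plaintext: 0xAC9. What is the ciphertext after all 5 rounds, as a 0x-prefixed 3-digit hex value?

s_0 = plaintext = 0xAC9
s_1 = Round(s_0, k_0) = 0xD0C
s_2 = Round(s_1, k_1) = 0x180
s_3 = Round(s_2, k_2) = 0x5DC
s_4 = Round(s_3, k_3) = 0x076
s_5 = Round(s_4, k_4) = 0x4D5

0x4D5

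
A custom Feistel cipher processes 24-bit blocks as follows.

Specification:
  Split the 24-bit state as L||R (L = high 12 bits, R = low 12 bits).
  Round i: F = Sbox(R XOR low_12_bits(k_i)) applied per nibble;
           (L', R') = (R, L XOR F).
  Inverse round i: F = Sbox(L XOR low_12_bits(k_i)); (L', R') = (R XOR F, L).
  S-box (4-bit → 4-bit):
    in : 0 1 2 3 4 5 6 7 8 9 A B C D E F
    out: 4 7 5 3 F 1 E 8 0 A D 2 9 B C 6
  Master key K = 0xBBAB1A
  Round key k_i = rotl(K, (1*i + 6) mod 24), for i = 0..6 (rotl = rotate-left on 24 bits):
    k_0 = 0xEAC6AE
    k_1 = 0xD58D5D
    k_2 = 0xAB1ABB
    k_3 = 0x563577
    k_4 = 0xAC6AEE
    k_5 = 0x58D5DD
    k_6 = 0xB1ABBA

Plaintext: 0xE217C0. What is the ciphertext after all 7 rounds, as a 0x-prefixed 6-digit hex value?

s_0 = plaintext = 0xE217C0
s_1 = Round(s_0, k_0) = 0x7C09CD
s_2 = Round(s_1, k_1) = 0x9CD864
s_3 = Round(s_2, k_2) = 0x864C7B
s_4 = Round(s_3, k_3) = 0xC7B22D
s_5 = Round(s_4, k_4) = 0x22DCE8
s_6 = Round(s_5, k_5) = 0xCE881C
s_7 = Round(s_6, k_6) = 0x81CF36

0x81CF36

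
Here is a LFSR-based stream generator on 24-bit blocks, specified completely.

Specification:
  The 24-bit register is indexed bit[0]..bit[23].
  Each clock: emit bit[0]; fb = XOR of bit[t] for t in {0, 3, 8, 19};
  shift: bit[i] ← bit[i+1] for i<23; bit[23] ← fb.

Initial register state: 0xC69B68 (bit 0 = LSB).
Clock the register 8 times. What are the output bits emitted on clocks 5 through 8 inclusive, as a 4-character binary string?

reg_0 = 0xC69B68
clock 1: out=0, reg = 0x634DB4
clock 2: out=0, reg = 0xB1A6DA
clock 3: out=0, reg = 0xD8D36D
clock 4: out=1, reg = 0x6C69B6
clock 5: out=0, reg = 0x3634DB
clock 6: out=1, reg = 0x1B1A6D
clock 7: out=1, reg = 0x8D8D36
clock 8: out=0, reg = 0x46C69B

0110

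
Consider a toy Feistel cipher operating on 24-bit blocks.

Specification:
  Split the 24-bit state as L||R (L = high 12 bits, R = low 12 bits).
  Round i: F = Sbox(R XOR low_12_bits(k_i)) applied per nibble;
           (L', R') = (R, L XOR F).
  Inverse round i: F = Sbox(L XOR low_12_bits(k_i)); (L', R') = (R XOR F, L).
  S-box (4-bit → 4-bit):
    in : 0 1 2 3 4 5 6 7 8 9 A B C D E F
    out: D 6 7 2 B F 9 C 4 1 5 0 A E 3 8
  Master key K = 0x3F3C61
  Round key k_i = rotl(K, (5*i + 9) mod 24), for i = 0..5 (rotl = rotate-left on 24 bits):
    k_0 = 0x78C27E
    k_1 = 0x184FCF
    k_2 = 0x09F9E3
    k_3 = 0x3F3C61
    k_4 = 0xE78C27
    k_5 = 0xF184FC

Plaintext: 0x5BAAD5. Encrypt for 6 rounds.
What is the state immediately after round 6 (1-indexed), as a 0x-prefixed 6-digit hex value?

0x80FE0D

s_0 = plaintext = 0x5BAAD5
s_1 = Round(s_0, k_0) = 0xAD51EA
s_2 = Round(s_1, k_1) = 0x1EA9AA
s_3 = Round(s_2, k_2) = 0x9AAC5B
s_4 = Round(s_3, k_3) = 0xC5B48F
s_5 = Round(s_4, k_4) = 0x48F80F
s_6 = Round(s_5, k_5) = 0x80FE0D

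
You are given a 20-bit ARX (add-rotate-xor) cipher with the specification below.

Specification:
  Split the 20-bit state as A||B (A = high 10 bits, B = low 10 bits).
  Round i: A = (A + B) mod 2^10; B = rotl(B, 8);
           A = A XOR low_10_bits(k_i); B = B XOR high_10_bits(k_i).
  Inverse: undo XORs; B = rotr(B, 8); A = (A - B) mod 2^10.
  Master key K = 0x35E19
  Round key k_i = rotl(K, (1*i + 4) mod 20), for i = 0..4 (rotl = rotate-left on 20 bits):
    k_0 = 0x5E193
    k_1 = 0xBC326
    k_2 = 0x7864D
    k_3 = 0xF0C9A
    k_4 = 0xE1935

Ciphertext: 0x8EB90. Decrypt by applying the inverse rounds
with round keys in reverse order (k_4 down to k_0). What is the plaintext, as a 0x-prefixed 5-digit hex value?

0xE3D52

s_0 = ciphertext = 0x8EB90
s_1 = InvRound(s_0, k_4) = 0xADC58
s_2 = InvRound(s_1, k_3) = 0xEFA6F
s_3 = InvRound(s_2, k_2) = 0xEE23B
s_4 = InvRound(s_3, k_1) = 0x5CB2C
s_5 = InvRound(s_4, k_0) = 0xE3D52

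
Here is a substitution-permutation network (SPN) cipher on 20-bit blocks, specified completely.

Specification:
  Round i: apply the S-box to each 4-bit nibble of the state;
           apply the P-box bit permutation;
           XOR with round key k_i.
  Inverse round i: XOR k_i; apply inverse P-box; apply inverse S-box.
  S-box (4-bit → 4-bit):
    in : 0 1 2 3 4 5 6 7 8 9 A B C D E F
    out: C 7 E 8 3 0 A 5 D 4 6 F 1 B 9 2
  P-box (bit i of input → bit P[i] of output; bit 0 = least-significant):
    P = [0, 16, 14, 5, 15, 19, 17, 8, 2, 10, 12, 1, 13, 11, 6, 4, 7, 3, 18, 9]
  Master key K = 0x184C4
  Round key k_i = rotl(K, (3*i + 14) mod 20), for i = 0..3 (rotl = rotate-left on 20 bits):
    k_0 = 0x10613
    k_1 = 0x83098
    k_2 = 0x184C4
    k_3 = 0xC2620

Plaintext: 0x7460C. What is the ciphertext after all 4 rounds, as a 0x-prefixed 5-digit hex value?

s_0 = plaintext = 0x7460C
s_1 = Round(s_0, k_0) = 0x72B90
s_2 = Round(s_1, k_1) = 0xE6C6E
s_3 = Round(s_2, k_2) = 0x98F71
s_4 = Round(s_3, k_3) = 0xBC271

0xBC271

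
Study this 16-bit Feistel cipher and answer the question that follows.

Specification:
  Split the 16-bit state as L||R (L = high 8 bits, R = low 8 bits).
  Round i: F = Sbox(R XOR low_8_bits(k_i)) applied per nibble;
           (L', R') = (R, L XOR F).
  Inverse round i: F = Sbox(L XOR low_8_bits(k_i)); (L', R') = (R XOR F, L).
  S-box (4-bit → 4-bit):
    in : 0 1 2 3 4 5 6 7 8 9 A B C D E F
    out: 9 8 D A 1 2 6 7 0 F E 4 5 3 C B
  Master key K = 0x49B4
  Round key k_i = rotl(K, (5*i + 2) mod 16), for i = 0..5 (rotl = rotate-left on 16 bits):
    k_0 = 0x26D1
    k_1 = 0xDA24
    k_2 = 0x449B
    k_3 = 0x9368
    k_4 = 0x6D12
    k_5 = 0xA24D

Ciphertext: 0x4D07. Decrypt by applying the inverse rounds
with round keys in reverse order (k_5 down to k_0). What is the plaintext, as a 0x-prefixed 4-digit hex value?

0x3268

s_0 = ciphertext = 0x4D07
s_1 = InvRound(s_0, k_5) = 0x9E4D
s_2 = InvRound(s_1, k_4) = 0x489E
s_3 = InvRound(s_2, k_3) = 0x4748
s_4 = InvRound(s_3, k_2) = 0x7D47
s_5 = InvRound(s_4, k_1) = 0x687D
s_6 = InvRound(s_5, k_0) = 0x3268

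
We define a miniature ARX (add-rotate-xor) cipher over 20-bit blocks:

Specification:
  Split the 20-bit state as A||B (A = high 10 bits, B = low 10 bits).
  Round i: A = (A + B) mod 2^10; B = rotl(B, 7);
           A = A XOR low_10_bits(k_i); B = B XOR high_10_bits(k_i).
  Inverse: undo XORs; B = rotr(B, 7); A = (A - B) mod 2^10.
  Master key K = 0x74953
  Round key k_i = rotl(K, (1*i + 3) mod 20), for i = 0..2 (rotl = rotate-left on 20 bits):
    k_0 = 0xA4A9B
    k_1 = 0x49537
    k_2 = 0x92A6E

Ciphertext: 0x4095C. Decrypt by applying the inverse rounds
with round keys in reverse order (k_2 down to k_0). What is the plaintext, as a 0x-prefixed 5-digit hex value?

s_0 = ciphertext = 0x4095C
s_1 = InvRound(s_0, k_2) = 0xAD8B6
s_2 = InvRound(s_1, k_1) = 0xB989B
s_3 = InvRound(s_2, k_0) = 0x0C44C

0x0C44C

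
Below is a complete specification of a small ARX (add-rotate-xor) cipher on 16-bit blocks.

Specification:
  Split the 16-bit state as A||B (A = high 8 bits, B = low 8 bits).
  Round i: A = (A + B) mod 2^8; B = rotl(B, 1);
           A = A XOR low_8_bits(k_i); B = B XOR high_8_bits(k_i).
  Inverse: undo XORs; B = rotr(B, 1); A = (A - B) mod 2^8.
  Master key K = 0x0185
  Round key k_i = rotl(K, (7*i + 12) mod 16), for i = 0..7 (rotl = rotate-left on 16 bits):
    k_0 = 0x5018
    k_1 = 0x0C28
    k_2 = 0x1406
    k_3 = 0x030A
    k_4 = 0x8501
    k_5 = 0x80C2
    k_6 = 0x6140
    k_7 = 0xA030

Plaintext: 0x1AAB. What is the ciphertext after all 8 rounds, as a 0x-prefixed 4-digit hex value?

0x9B7E

s_0 = plaintext = 0x1AAB
s_1 = Round(s_0, k_0) = 0xDD07
s_2 = Round(s_1, k_1) = 0xCC02
s_3 = Round(s_2, k_2) = 0xC810
s_4 = Round(s_3, k_3) = 0xD223
s_5 = Round(s_4, k_4) = 0xF4C3
s_6 = Round(s_5, k_5) = 0x7507
s_7 = Round(s_6, k_6) = 0x3C6F
s_8 = Round(s_7, k_7) = 0x9B7E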